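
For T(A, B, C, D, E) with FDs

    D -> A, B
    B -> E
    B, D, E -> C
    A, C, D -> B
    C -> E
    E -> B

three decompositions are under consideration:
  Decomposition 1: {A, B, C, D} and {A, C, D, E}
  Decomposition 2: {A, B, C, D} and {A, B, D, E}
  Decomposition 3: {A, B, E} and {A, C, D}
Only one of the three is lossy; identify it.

Decomposition 1: common = {A, C, D}, closure = {A, B, C, D, E} → lossless.
Decomposition 2: common = {A, B, D}, closure = {A, B, C, D, E} → lossless.
Decomposition 3: common = {A}, closure = {A} → lossy.

Decomposition 3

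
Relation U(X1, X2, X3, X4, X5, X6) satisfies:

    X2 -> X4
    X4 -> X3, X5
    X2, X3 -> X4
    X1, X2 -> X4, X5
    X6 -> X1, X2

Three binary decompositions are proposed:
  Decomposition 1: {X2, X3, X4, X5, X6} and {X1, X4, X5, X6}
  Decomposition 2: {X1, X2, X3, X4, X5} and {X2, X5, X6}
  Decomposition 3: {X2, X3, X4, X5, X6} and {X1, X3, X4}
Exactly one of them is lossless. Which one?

Decomposition 1: common = {X4, X5, X6}, closure = {X1, X2, X3, X4, X5, X6} → lossless.
Decomposition 2: common = {X2, X5}, closure = {X2, X3, X4, X5} → lossy.
Decomposition 3: common = {X3, X4}, closure = {X3, X4, X5} → lossy.

Decomposition 1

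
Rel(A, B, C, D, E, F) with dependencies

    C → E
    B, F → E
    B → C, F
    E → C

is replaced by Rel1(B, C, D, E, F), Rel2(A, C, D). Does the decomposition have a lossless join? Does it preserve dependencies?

Lossless test: (C, D)⁺ = {C, D, E}, which is a superkey of neither fragment — lossy.
Dependency preservation: every FD's attributes lie within a single fragment, so each can be enforced locally — preserved.

lossy but dependency-preserving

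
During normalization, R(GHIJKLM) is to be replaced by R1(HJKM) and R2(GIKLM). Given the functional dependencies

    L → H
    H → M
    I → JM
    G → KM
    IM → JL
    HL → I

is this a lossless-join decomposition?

Common attributes: R1 ∩ R2 = {KM}.
No dependency enlarges {KM}, so (KM)⁺ = {KM}.
The closure contains neither all of R1 = {HJKM} nor all of R2 = {GIKLM}, so the common attributes are not a superkey of either fragment. The join is lossy.

No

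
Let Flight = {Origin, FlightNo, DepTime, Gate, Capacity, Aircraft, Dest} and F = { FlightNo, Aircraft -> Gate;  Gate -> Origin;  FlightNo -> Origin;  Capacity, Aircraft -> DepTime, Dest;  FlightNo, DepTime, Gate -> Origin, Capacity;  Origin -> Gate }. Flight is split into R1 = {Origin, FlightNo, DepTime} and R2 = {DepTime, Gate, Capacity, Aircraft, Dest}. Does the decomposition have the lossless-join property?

No

Common attributes: R1 ∩ R2 = {DepTime}.
No dependency enlarges {DepTime}, so (DepTime)⁺ = {DepTime}.
The closure contains neither all of R1 = {Origin, FlightNo, DepTime} nor all of R2 = {DepTime, Gate, Capacity, Aircraft, Dest}, so the common attributes are not a superkey of either fragment. The join is lossy.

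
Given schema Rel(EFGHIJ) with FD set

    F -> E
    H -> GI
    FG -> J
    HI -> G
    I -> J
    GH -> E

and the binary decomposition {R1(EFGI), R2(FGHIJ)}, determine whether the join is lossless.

Yes

Common attributes: R1 ∩ R2 = {FGI}.
Closure of {FGI}: F → E applies, adding E; FG → J applies, adding J. So (FGI)⁺ = {EFGIJ}.
This closure contains every attribute of R1, so R1 ∩ R2 → R1. The join is lossless.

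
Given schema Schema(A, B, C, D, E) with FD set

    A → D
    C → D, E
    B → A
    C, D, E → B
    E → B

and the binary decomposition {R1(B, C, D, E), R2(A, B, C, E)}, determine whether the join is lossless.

Yes

Common attributes: R1 ∩ R2 = {B, C, E}.
Closure of {B, C, E}: C → D, E applies, adding D; B → A applies, adding A. So (B, C, E)⁺ = {A, B, C, D, E}.
This closure contains every attribute of R1, so R1 ∩ R2 → R1. The join is lossless.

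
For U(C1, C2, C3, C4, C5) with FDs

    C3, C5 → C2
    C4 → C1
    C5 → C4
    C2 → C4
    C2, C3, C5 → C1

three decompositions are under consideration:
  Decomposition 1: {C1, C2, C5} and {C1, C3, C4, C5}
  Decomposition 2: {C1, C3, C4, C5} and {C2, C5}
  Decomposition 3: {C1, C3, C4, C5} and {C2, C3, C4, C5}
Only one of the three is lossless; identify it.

Decomposition 3

Decomposition 1: common = {C1, C5}, closure = {C1, C4, C5} → lossy.
Decomposition 2: common = {C5}, closure = {C1, C4, C5} → lossy.
Decomposition 3: common = {C3, C4, C5}, closure = {C1, C2, C3, C4, C5} → lossless.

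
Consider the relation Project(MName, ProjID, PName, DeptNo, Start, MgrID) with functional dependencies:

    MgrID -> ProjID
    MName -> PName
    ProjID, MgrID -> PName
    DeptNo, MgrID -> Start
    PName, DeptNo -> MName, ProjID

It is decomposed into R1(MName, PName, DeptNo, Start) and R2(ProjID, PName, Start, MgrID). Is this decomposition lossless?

No

Common attributes: R1 ∩ R2 = {PName, Start}.
No dependency enlarges {PName, Start}, so (PName, Start)⁺ = {PName, Start}.
The closure contains neither all of R1 = {MName, PName, DeptNo, Start} nor all of R2 = {ProjID, PName, Start, MgrID}, so the common attributes are not a superkey of either fragment. The join is lossy.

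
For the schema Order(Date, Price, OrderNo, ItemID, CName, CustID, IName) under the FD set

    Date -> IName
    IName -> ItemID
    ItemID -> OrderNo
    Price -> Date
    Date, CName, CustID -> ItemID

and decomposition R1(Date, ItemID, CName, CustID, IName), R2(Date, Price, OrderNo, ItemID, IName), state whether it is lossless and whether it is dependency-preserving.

Lossless test: (Date, ItemID, IName)⁺ = {Date, OrderNo, ItemID, IName}, which is a superkey of neither fragment — lossy.
Dependency preservation: every FD's attributes lie within a single fragment, so each can be enforced locally — preserved.

lossy but dependency-preserving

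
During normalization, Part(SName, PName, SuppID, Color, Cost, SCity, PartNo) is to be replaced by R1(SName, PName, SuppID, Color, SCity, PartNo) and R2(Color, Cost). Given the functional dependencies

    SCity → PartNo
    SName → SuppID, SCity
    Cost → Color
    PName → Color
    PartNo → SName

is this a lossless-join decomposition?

Common attributes: R1 ∩ R2 = {Color}.
No dependency enlarges {Color}, so (Color)⁺ = {Color}.
The closure contains neither all of R1 = {SName, PName, SuppID, Color, SCity, PartNo} nor all of R2 = {Color, Cost}, so the common attributes are not a superkey of either fragment. The join is lossy.

No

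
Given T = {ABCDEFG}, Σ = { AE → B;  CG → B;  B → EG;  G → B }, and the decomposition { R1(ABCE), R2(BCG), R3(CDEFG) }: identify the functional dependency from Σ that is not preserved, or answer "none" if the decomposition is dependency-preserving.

none

AE → B lies within R1.
CG → B lies within R2.
B → EG: restricted closure across fragments reaches EG.
G → B lies within R2.
Every dependency is enforceable on the fragments, so the decomposition is dependency-preserving.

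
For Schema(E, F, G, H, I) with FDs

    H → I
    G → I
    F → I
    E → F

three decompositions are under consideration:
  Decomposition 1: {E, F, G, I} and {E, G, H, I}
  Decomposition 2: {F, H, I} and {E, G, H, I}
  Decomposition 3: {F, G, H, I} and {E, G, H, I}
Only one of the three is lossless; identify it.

Decomposition 1: common = {E, G, I}, closure = {E, F, G, I} → lossless.
Decomposition 2: common = {H, I}, closure = {H, I} → lossy.
Decomposition 3: common = {G, H, I}, closure = {G, H, I} → lossy.

Decomposition 1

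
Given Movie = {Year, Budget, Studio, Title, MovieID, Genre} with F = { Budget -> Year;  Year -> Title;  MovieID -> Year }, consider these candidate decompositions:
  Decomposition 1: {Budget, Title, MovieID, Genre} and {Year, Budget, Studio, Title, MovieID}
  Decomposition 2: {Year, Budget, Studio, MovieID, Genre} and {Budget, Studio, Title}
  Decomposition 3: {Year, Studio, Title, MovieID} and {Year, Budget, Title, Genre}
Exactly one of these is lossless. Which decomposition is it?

Decomposition 1: common = {Budget, Title, MovieID}, closure = {Year, Budget, Title, MovieID} → lossy.
Decomposition 2: common = {Budget, Studio}, closure = {Year, Budget, Studio, Title} → lossless.
Decomposition 3: common = {Year, Title}, closure = {Year, Title} → lossy.

Decomposition 2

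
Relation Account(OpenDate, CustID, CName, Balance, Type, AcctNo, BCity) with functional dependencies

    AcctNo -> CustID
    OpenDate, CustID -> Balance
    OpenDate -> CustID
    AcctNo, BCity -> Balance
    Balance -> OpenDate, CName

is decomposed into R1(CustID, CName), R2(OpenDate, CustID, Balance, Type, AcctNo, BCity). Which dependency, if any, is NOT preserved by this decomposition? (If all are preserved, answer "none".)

Check Balance → OpenDate, CName: no single fragment contains all of {OpenDate, CName, Balance}, and the restricted closure of {Balance} across the fragments never reaches {OpenDate, CName}.
AcctNo → CustID is preserved.
OpenDate, CustID → Balance is preserved.
OpenDate → CustID is preserved.
AcctNo, BCity → Balance is preserved.

Balance -> OpenDate, CName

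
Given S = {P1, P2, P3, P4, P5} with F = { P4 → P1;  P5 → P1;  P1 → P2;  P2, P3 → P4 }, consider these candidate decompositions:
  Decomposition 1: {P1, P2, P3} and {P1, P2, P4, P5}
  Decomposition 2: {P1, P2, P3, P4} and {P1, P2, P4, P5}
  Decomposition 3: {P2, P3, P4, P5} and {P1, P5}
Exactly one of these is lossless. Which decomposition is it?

Decomposition 3

Decomposition 1: common = {P1, P2}, closure = {P1, P2} → lossy.
Decomposition 2: common = {P1, P2, P4}, closure = {P1, P2, P4} → lossy.
Decomposition 3: common = {P5}, closure = {P1, P2, P5} → lossless.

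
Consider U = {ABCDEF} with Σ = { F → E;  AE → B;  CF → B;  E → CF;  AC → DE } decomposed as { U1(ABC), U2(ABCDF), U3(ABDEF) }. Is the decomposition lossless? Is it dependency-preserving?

lossless and dependency-preserving

Lossless test (chase): Rows 2 and 3 agree on F; apply F→E and equate their E entries. Rows 2 and 3 agree on E; apply E→CF and equate their CF entries. Rows 1 and 2 agree on AC; apply AC→DE and equate their DE entries. Rows 1 and 2 agree on E; apply E→CF and equate their CF entries. Row 1 is now all distinguished symbols — the join is lossless.
Dependency preservation: E → CF; AC → DE are not contained in any single fragment, but the restricted closure of each left-hand side across the fragments still reaches the right-hand side; the remaining FDs each lie inside some fragment. All dependencies are preserved.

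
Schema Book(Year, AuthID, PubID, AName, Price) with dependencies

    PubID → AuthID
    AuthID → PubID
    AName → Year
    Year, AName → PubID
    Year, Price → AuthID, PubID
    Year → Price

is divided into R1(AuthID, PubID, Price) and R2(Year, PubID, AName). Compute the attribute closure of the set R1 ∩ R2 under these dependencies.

R1 ∩ R2 = {PubID}.
PubID → AuthID applies, adding AuthID
Closure: {AuthID, PubID}.

AuthID, PubID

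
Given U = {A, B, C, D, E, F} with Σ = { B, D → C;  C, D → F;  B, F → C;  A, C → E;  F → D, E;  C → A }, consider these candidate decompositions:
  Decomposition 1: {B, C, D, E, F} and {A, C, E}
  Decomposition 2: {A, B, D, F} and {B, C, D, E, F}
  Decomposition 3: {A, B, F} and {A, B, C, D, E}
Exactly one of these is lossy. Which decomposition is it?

Decomposition 1: common = {C, E}, closure = {A, C, E} → lossless.
Decomposition 2: common = {B, D, F}, closure = {A, B, C, D, E, F} → lossless.
Decomposition 3: common = {A, B}, closure = {A, B} → lossy.

Decomposition 3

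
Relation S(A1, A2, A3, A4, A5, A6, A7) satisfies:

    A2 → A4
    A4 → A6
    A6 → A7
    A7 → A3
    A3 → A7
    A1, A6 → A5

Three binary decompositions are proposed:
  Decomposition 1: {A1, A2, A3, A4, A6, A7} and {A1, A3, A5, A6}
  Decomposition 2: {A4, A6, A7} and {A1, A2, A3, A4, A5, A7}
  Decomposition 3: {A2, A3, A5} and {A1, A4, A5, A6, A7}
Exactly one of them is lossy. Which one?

Decomposition 1: common = {A1, A3, A6}, closure = {A1, A3, A5, A6, A7} → lossless.
Decomposition 2: common = {A4, A7}, closure = {A3, A4, A6, A7} → lossless.
Decomposition 3: common = {A5}, closure = {A5} → lossy.

Decomposition 3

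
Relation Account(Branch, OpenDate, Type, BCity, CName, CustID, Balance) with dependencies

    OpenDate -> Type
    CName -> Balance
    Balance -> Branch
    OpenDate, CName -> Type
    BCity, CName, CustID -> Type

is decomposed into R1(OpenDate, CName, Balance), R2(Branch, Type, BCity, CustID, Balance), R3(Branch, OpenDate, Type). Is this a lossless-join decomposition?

No

Chase test. Columns are Branch, OpenDate, Type, BCity, CName, CustID, Balance; row i has aⱼ where attribute j ∈ Ri, else bᵢⱼ.
Initial tableau (one row per fragment):
  row 1: b11 a2 b13 b14 a5 b16 a7
  row 2: a1 b22 a3 a4 b25 a6 a7
  row 3: a1 a2 a3 b34 b35 b36 b37
Rows 1 and 3 agree on OpenDate; apply OpenDate→Type and equate their Type entries.
Rows 1 and 2 agree on Balance; apply Balance→Branch and equate their Branch entries.
No row becomes fully distinguished — the join is lossy.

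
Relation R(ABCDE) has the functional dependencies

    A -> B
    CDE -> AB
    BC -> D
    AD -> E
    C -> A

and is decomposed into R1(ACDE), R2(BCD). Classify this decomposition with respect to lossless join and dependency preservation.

Lossless test: (CD)⁺ = {ABCDE}, which contains all of one fragment — lossless.
Dependency preservation: the restricted closure of {A} across the fragments never reaches {B}, so A → B cannot be enforced without a join — not preserved.

lossless but not dependency-preserving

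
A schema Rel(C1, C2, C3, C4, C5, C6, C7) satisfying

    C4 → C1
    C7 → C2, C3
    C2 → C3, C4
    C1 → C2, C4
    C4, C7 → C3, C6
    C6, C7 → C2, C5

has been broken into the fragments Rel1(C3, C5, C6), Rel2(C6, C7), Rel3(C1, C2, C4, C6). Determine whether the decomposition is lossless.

Chase test. Columns are C1, C2, C3, C4, C5, C6, C7; row i has aⱼ where attribute j ∈ Reli, else bᵢⱼ.
Initial tableau (one row per fragment):
  row 1: b11 b12 a3 b14 a5 a6 b17
  row 2: b21 b22 b23 b24 b25 a6 a7
  row 3: a1 a2 b33 a4 b35 a6 b37
No row becomes fully distinguished — the join is lossy.

No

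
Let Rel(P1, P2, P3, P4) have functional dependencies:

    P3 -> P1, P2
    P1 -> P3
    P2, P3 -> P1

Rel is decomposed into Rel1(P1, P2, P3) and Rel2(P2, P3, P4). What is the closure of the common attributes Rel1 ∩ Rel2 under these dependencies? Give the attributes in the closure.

Rel1 ∩ Rel2 = {P2, P3}.
P3 → P1, P2 applies, adding P1
Closure: {P1, P2, P3}.

P1, P2, P3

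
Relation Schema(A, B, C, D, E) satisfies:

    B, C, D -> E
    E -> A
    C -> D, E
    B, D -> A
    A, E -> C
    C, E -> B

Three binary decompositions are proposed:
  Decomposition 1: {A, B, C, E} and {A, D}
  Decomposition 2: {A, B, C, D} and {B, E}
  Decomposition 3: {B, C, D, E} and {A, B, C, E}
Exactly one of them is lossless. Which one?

Decomposition 3

Decomposition 1: common = {A}, closure = {A} → lossy.
Decomposition 2: common = {B}, closure = {B} → lossy.
Decomposition 3: common = {B, C, E}, closure = {A, B, C, D, E} → lossless.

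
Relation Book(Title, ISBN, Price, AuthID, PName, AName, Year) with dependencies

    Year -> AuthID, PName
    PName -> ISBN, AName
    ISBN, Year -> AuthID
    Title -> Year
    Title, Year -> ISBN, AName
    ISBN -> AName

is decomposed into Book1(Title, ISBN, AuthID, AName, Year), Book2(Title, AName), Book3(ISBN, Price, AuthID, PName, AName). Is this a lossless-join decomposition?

Chase test. Columns are Title, ISBN, Price, AuthID, PName, AName, Year; row i has aⱼ where attribute j ∈ Booki, else bᵢⱼ.
Initial tableau (one row per fragment):
  row 1: a1 a2 b13 a4 b15 a6 a7
  row 2: a1 b22 b23 b24 b25 a6 b27
  row 3: b31 a2 a3 a4 a5 a6 b37
Rows 1 and 2 agree on Title; apply Title→Year and equate their Year entries.
Rows 1 and 2 agree on Title, Year; apply Title, Year→ISBN, AName and equate their ISBN, AName entries.
Rows 1 and 2 agree on Year; apply Year→AuthID, PName and equate their AuthID, PName entries.
No row becomes fully distinguished — the join is lossy.

No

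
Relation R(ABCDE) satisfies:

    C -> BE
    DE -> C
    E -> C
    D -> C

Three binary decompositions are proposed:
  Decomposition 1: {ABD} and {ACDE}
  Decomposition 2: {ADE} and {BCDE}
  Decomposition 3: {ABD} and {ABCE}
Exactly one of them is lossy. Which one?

Decomposition 3

Decomposition 1: common = {AD}, closure = {ABCDE} → lossless.
Decomposition 2: common = {DE}, closure = {BCDE} → lossless.
Decomposition 3: common = {AB}, closure = {AB} → lossy.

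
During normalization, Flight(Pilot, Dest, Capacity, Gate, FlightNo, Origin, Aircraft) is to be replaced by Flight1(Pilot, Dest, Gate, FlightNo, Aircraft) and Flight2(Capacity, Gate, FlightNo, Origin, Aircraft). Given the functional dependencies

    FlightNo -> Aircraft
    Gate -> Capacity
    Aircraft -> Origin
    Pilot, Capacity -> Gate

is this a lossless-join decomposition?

Yes

Common attributes: Flight1 ∩ Flight2 = {Gate, FlightNo, Aircraft}.
Closure of {Gate, FlightNo, Aircraft}: Gate → Capacity applies, adding Capacity; Aircraft → Origin applies, adding Origin. So (Gate, FlightNo, Aircraft)⁺ = {Capacity, Gate, FlightNo, Origin, Aircraft}.
This closure contains every attribute of Flight2, so Flight1 ∩ Flight2 → Flight2. The join is lossless.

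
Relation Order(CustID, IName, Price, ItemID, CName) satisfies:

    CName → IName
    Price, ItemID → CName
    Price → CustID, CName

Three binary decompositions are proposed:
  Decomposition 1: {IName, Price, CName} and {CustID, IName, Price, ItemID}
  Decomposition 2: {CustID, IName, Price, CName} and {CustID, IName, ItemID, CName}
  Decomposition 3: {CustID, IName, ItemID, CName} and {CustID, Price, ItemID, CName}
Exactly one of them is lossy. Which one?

Decomposition 2

Decomposition 1: common = {IName, Price}, closure = {CustID, IName, Price, CName} → lossless.
Decomposition 2: common = {CustID, IName, CName}, closure = {CustID, IName, CName} → lossy.
Decomposition 3: common = {CustID, ItemID, CName}, closure = {CustID, IName, ItemID, CName} → lossless.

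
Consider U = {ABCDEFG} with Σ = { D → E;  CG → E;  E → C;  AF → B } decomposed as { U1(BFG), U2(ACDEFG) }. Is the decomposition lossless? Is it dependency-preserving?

Lossless test: (FG)⁺ = {FG}, which is a superkey of neither fragment — lossy.
Dependency preservation: the restricted closure of {AF} across the fragments never reaches {B}, so AF → B cannot be enforced without a join — not preserved.

lossy and not dependency-preserving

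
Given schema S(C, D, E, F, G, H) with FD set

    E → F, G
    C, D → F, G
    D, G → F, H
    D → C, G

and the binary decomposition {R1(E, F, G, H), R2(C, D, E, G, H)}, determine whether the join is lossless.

Common attributes: R1 ∩ R2 = {E, G, H}.
Closure of {E, G, H}: E → F, G applies, adding F. So (E, G, H)⁺ = {E, F, G, H}.
This closure contains every attribute of R1, so R1 ∩ R2 → R1. The join is lossless.

Yes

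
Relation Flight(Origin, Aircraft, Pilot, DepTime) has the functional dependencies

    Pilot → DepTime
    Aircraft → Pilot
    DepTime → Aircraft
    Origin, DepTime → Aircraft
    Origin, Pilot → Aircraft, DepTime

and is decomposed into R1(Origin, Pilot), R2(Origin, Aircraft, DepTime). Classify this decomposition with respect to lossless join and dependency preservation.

lossy and not dependency-preserving

Lossless test: (Origin)⁺ = {Origin}, which is a superkey of neither fragment — lossy.
Dependency preservation: the restricted closure of {Pilot} across the fragments never reaches {DepTime}, so Pilot → DepTime cannot be enforced without a join — not preserved.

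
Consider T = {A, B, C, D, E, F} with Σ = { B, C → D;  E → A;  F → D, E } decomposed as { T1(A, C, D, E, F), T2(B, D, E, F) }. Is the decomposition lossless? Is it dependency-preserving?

Lossless test: (D, E, F)⁺ = {A, D, E, F}, which is a superkey of neither fragment — lossy.
Dependency preservation: the restricted closure of {B, C} across the fragments never reaches {D}, so B, C → D cannot be enforced without a join — not preserved.

lossy and not dependency-preserving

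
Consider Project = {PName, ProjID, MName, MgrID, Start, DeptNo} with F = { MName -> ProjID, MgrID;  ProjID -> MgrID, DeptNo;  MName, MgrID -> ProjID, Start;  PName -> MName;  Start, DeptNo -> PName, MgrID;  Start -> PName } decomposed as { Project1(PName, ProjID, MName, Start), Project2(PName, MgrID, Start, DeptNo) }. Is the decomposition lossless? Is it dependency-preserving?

lossless but not dependency-preserving

Lossless test: (PName, Start)⁺ = {PName, ProjID, MName, MgrID, Start, DeptNo}, which contains all of one fragment — lossless.
Dependency preservation: the restricted closure of {ProjID} across the fragments never reaches {MgrID, DeptNo}, so ProjID → MgrID, DeptNo cannot be enforced without a join — not preserved.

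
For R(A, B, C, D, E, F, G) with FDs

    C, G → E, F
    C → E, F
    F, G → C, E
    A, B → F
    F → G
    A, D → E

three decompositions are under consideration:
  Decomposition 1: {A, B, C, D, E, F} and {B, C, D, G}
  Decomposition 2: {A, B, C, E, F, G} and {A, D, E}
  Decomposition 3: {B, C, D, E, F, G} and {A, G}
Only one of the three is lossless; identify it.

Decomposition 1

Decomposition 1: common = {B, C, D}, closure = {B, C, D, E, F, G} → lossless.
Decomposition 2: common = {A, E}, closure = {A, E} → lossy.
Decomposition 3: common = {G}, closure = {G} → lossy.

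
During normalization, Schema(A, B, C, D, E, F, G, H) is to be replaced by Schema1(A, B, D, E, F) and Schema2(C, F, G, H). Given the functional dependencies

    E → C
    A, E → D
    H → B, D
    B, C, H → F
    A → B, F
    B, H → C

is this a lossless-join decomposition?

No

Common attributes: Schema1 ∩ Schema2 = {F}.
No dependency enlarges {F}, so (F)⁺ = {F}.
The closure contains neither all of Schema1 = {A, B, D, E, F} nor all of Schema2 = {C, F, G, H}, so the common attributes are not a superkey of either fragment. The join is lossy.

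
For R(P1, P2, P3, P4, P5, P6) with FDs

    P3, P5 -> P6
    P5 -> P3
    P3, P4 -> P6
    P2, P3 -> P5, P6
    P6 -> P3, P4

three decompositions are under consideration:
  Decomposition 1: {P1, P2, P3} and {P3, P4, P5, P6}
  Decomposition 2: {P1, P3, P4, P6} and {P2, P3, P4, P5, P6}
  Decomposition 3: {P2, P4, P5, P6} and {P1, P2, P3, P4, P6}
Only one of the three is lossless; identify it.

Decomposition 1: common = {P3}, closure = {P3} → lossy.
Decomposition 2: common = {P3, P4, P6}, closure = {P3, P4, P6} → lossy.
Decomposition 3: common = {P2, P4, P6}, closure = {P2, P3, P4, P5, P6} → lossless.

Decomposition 3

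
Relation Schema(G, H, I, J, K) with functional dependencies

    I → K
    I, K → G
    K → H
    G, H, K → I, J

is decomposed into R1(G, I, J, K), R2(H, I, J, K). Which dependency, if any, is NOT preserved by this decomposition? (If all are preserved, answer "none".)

none

I → K lies within R1.
I, K → G lies within R1.
K → H lies within R2.
G, H, K → I, J: restricted closure across fragments reaches I, J.
Every dependency is enforceable on the fragments, so the decomposition is dependency-preserving.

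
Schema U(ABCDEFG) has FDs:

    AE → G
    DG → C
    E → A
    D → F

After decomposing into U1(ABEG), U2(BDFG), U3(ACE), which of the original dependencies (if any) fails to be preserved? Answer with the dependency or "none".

Check DG → C: no single fragment contains all of {CDG}, and the restricted closure of {DG} across the fragments never reaches {C}.
AE → G is preserved.
E → A is preserved.
D → F is preserved.

DG → C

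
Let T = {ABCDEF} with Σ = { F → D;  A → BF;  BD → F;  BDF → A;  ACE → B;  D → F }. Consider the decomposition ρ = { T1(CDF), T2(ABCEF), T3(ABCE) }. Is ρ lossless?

Yes

Chase test. Columns are ABCDEF; row i has aⱼ where attribute j ∈ Ti, else bᵢⱼ.
Initial tableau (one row per fragment):
  row 1: b11 b12 a3 a4 b15 a6
  row 2: a1 a2 a3 b24 a5 a6
  row 3: a1 a2 a3 b34 a5 b36
Rows 1 and 2 agree on F; apply F→D and equate their D entries.
Rows 2 and 3 agree on A; apply A→BF and equate their BF entries.
Rows 1 and 3 agree on F; apply F→D and equate their D entries.
Row 2 is now all distinguished symbols — the join is lossless.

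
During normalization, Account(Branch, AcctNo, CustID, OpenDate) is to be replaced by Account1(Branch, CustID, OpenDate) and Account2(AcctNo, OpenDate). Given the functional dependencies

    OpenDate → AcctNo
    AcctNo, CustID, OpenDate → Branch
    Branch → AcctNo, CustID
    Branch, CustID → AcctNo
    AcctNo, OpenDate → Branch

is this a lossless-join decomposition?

Common attributes: Account1 ∩ Account2 = {OpenDate}.
Closure of {OpenDate}: OpenDate → AcctNo applies, adding AcctNo; AcctNo, OpenDate → Branch applies, adding Branch; Branch → AcctNo, CustID applies, adding CustID. So (OpenDate)⁺ = {Branch, AcctNo, CustID, OpenDate}.
This closure contains every attribute of Account1, so Account1 ∩ Account2 → Account1. The join is lossless.

Yes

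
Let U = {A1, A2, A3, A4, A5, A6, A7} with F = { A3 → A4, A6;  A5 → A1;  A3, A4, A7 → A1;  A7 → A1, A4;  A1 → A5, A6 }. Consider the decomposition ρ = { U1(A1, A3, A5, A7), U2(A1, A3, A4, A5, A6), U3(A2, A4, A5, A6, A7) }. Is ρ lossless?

No

Chase test. Columns are A1, A2, A3, A4, A5, A6, A7; row i has aⱼ where attribute j ∈ Ui, else bᵢⱼ.
Initial tableau (one row per fragment):
  row 1: a1 b12 a3 b14 a5 b16 a7
  row 2: a1 b22 a3 a4 a5 a6 b27
  row 3: b31 a2 b33 a4 a5 a6 a7
Rows 1 and 2 agree on A3; apply A3→A4, A6 and equate their A4, A6 entries.
Rows 1 and 3 agree on A5; apply A5→A1 and equate their A1 entries.
No row becomes fully distinguished — the join is lossy.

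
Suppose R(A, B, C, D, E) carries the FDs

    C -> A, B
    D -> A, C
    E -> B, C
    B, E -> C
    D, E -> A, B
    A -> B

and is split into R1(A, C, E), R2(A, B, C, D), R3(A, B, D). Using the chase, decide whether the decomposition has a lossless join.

Chase test. Columns are A, B, C, D, E; row i has aⱼ where attribute j ∈ Ri, else bᵢⱼ.
Initial tableau (one row per fragment):
  row 1: a1 b12 a3 b14 a5
  row 2: a1 a2 a3 a4 b25
  row 3: a1 a2 b33 a4 b35
Rows 1 and 2 agree on C; apply C→A, B and equate their A, B entries.
Rows 2 and 3 agree on D; apply D→A, C and equate their A, C entries.
No row becomes fully distinguished — the join is lossy.

No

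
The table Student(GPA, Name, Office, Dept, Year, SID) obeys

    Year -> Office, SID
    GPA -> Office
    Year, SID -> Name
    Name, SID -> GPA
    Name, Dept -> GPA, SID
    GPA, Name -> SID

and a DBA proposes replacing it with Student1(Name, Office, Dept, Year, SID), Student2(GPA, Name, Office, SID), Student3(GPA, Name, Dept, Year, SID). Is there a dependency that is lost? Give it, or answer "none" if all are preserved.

none

Year → Office, SID lies within Student1.
GPA → Office lies within Student2.
Year, SID → Name lies within Student1.
Name, SID → GPA lies within Student2.
Name, Dept → GPA, SID lies within Student3.
GPA, Name → SID lies within Student2.
Every dependency is enforceable on the fragments, so the decomposition is dependency-preserving.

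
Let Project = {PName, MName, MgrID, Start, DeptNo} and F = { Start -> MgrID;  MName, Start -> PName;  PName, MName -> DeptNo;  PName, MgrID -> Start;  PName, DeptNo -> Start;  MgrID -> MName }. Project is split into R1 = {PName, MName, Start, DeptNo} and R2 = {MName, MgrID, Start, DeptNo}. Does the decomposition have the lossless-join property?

Yes

Common attributes: R1 ∩ R2 = {MName, Start, DeptNo}.
Closure of {MName, Start, DeptNo}: Start → MgrID applies, adding MgrID; MName, Start → PName applies, adding PName. So (MName, Start, DeptNo)⁺ = {PName, MName, MgrID, Start, DeptNo}.
This closure contains every attribute of R1, so R1 ∩ R2 → R1. The join is lossless.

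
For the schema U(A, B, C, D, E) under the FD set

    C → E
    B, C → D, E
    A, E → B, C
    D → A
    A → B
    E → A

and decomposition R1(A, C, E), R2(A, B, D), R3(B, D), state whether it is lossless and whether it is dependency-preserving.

Lossless test (chase): Rows 2 and 3 agree on D; apply D→A and equate their A entries. Rows 1 and 2 agree on A; apply A→B and equate their B entries. No row becomes fully distinguished — the join is lossy.
Dependency preservation: the restricted closure of {B, C} across the fragments never reaches {D, E}, so B, C → D, E cannot be enforced without a join — not preserved.

lossy and not dependency-preserving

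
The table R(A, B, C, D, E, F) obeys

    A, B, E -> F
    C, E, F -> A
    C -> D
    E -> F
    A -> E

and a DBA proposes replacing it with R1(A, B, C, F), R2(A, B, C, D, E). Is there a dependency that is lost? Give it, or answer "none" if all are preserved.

Check E → F: no single fragment contains all of {E, F}, and the restricted closure of {E} across the fragments never reaches {F}.
A, B, E → F is preserved.
C, E, F → A is preserved.
C → D is preserved.
A → E is preserved.

E -> F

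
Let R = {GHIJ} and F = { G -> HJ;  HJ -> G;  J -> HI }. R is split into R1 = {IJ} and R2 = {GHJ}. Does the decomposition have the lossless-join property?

Common attributes: R1 ∩ R2 = {J}.
Closure of {J}: J → HI applies, adding HI; HJ → G applies, adding G. So (J)⁺ = {GHIJ}.
This closure contains every attribute of R1, so R1 ∩ R2 → R1. The join is lossless.

Yes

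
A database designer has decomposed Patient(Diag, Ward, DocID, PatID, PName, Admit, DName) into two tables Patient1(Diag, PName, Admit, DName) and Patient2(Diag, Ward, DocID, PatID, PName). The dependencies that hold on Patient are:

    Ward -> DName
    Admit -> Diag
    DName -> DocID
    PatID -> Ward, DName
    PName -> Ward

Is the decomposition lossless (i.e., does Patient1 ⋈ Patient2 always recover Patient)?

Common attributes: Patient1 ∩ Patient2 = {Diag, PName}.
Closure of {Diag, PName}: PName → Ward applies, adding Ward; Ward → DName applies, adding DName; DName → DocID applies, adding DocID. So (Diag, PName)⁺ = {Diag, Ward, DocID, PName, DName}.
The closure contains neither all of Patient1 = {Diag, PName, Admit, DName} nor all of Patient2 = {Diag, Ward, DocID, PatID, PName}, so the common attributes are not a superkey of either fragment. The join is lossy.

No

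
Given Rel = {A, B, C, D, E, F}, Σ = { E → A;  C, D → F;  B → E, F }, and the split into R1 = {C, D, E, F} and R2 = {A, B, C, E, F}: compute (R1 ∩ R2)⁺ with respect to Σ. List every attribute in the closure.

A, C, E, F

R1 ∩ R2 = {C, E, F}.
E → A applies, adding A
Closure: {A, C, E, F}.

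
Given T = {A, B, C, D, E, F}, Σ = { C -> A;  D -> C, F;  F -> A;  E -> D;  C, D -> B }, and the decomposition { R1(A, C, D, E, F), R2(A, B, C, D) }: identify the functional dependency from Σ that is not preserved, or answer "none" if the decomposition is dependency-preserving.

none

C → A lies within R1.
D → C, F lies within R1.
F → A lies within R1.
E → D lies within R1.
C, D → B lies within R2.
Every dependency is enforceable on the fragments, so the decomposition is dependency-preserving.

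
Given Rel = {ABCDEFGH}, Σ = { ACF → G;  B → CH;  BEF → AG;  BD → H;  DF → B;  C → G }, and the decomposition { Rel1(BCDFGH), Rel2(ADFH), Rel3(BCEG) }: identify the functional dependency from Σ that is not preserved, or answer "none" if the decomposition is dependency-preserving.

BEF → AG

Check BEF → AG: no single fragment contains all of {ABEFG}, and the restricted closure of {BEF} across the fragments never reaches {AG}.
ACF → G is preserved.
B → CH is preserved.
BD → H is preserved.
DF → B is preserved.
C → G is preserved.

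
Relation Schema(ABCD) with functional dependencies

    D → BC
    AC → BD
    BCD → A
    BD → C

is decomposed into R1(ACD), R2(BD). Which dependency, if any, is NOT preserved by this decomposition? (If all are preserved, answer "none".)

none

D → BC: restricted closure across fragments reaches BC.
AC → BD: restricted closure across fragments reaches BD.
BCD → A: restricted closure across fragments reaches A.
BD → C: restricted closure across fragments reaches C.
Every dependency is enforceable on the fragments, so the decomposition is dependency-preserving.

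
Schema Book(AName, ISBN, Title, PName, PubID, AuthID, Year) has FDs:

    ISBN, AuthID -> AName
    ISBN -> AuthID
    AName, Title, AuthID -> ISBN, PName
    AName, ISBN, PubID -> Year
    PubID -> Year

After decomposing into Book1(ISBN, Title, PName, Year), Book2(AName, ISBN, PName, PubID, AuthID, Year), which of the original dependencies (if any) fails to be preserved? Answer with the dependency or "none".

AName, Title, AuthID -> ISBN, PName

Check AName, Title, AuthID → ISBN, PName: no single fragment contains all of {AName, ISBN, Title, PName, AuthID}, and the restricted closure of {AName, Title, AuthID} across the fragments never reaches {ISBN, PName}.
ISBN, AuthID → AName is preserved.
ISBN → AuthID is preserved.
AName, ISBN, PubID → Year is preserved.
PubID → Year is preserved.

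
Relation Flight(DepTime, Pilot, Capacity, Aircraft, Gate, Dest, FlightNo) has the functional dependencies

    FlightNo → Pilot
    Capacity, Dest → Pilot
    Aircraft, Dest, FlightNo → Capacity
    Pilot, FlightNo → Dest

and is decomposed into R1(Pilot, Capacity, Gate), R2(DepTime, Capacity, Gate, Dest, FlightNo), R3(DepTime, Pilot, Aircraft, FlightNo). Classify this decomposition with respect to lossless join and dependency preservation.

lossy and not dependency-preserving

Lossless test (chase): Rows 2 and 3 agree on FlightNo; apply FlightNo→Pilot and equate their Pilot entries. Rows 2 and 3 agree on Pilot, FlightNo; apply Pilot, FlightNo→Dest and equate their Dest entries. No row becomes fully distinguished — the join is lossy.
Dependency preservation: the restricted closure of {Capacity, Dest} across the fragments never reaches {Pilot}, so Capacity, Dest → Pilot cannot be enforced without a join — not preserved.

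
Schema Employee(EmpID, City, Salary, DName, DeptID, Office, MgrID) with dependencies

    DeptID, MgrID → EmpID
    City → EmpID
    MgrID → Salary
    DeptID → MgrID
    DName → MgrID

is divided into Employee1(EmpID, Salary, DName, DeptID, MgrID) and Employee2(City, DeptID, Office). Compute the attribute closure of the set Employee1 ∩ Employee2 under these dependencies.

Employee1 ∩ Employee2 = {DeptID}.
DeptID → MgrID applies, adding MgrID
DeptID, MgrID → EmpID applies, adding EmpID
MgrID → Salary applies, adding Salary
Closure: {EmpID, Salary, DeptID, MgrID}.

EmpID, Salary, DeptID, MgrID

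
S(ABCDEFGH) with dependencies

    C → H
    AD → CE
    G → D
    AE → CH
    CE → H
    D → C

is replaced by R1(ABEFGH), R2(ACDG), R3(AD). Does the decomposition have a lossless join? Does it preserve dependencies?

lossless but not dependency-preserving

Lossless test (chase): Rows 2 and 3 agree on AD; apply AD→CE and equate their CE entries. Rows 1 and 2 agree on G; apply G→D and equate their D entries. Rows 2 and 3 agree on AE; apply AE→CH and equate their CH entries. Rows 1 and 2 agree on D; apply D→C and equate their C entries. Rows 1 and 2 agree on C; apply C→H and equate their H entries. Rows 1 and 2 agree on AD; apply AD→CE and equate their CE entries. Row 1 is now all distinguished symbols — the join is lossless.
Dependency preservation: the restricted closure of {C} across the fragments never reaches {H}, so C → H cannot be enforced without a join — not preserved.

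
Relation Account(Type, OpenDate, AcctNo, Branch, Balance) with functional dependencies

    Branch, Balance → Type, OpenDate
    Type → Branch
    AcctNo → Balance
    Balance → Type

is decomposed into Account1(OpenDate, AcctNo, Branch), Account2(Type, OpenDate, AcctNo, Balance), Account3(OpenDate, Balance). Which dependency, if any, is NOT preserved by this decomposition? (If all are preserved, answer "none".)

Check Type → Branch: no single fragment contains all of {Type, Branch}, and the restricted closure of {Type} across the fragments never reaches {Branch}.
Branch, Balance → Type, OpenDate is preserved.
AcctNo → Balance is preserved.
Balance → Type is preserved.

Type → Branch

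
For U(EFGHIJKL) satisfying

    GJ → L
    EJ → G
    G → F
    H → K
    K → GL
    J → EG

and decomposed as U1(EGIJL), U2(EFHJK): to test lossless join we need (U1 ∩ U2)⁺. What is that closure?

U1 ∩ U2 = {EJ}.
EJ → G applies, adding G
G → F applies, adding F
GJ → L applies, adding L
Closure: {EFGJL}.

EFGJL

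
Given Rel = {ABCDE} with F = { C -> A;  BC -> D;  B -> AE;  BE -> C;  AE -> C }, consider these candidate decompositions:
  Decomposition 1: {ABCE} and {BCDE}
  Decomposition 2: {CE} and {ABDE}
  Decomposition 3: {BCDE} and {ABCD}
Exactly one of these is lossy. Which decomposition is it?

Decomposition 1: common = {BCE}, closure = {ABCDE} → lossless.
Decomposition 2: common = {E}, closure = {E} → lossy.
Decomposition 3: common = {BCD}, closure = {ABCDE} → lossless.

Decomposition 2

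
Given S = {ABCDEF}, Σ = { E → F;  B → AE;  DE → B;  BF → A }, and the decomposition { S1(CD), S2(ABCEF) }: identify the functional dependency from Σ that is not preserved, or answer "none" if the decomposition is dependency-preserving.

Check DE → B: no single fragment contains all of {BDE}, and the restricted closure of {DE} across the fragments never reaches {B}.
E → F is preserved.
B → AE is preserved.
BF → A is preserved.

DE → B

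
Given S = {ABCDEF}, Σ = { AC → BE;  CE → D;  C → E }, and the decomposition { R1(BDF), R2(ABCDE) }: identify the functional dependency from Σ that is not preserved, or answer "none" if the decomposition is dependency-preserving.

none

AC → BE lies within R2.
CE → D lies within R2.
C → E lies within R2.
Every dependency is enforceable on the fragments, so the decomposition is dependency-preserving.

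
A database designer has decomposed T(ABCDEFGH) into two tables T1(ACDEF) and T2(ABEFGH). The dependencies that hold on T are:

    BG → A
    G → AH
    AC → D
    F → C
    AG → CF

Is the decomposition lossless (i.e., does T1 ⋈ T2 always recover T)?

Common attributes: T1 ∩ T2 = {AEF}.
Closure of {AEF}: F → C applies, adding C; AC → D applies, adding D. So (AEF)⁺ = {ACDEF}.
This closure contains every attribute of T1, so T1 ∩ T2 → T1. The join is lossless.

Yes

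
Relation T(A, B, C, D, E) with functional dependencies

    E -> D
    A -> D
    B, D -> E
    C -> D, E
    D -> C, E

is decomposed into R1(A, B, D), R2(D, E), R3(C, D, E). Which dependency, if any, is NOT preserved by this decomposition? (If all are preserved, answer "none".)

E → D lies within R2.
A → D lies within R1.
B, D → E: restricted closure across fragments reaches E.
C → D, E lies within R3.
D → C, E lies within R3.
Every dependency is enforceable on the fragments, so the decomposition is dependency-preserving.

none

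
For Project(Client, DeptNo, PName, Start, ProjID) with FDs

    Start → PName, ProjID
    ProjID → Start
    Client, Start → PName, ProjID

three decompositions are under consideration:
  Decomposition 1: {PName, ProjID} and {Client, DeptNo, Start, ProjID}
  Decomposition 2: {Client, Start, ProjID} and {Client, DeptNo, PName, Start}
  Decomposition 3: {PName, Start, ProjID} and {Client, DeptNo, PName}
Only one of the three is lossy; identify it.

Decomposition 1: common = {ProjID}, closure = {PName, Start, ProjID} → lossless.
Decomposition 2: common = {Client, Start}, closure = {Client, PName, Start, ProjID} → lossless.
Decomposition 3: common = {PName}, closure = {PName} → lossy.

Decomposition 3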